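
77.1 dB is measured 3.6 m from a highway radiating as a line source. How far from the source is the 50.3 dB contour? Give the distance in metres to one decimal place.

The 26.8 dB drop corresponds to a distance ratio of 10^(26.8/10) for a line source.
r₂ = 3.6·10^((77.1−50.3)/10) = 3.6·10^(26.8/10) = 1723.07 m.

1723.1 m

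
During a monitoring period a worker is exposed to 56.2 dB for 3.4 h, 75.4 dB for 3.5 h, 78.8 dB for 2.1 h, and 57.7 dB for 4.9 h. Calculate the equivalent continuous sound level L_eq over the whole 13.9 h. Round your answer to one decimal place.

73.1 dB

Weight each interval's intensity by its duration and average over T = 13.9 h:
Σ tᵢ·10^(Lᵢ/10) = 3.4·10^(56.2/10) + 3.5·10^(75.4/10) + 2.1·10^(78.8/10) + 4.9·10^(57.7/10) = 2.850e+08.
L_eq = 10·log₁₀(2.850e+08/13.9) = 73.12 dB.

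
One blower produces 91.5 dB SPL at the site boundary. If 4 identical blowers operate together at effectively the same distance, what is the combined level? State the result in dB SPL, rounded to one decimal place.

N identical incoherent sources raise the level by 10·log₁₀ N.
L_total = 91.5 + 10·log₁₀(4) = 91.5 + 6.021 = 97.52 dB SPL.

97.5 dB SPL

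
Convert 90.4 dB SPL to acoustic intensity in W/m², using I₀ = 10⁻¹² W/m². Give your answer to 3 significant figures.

0.00110 W/m²

L = 10·log₁₀(I/I₀) ⇒ I = I₀·10^(L/10) = 10⁻¹² × 10^9.04.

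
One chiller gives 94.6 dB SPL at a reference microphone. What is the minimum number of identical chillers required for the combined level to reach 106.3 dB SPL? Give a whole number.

The shortfall is 106.3 − 94.6 = 11.7 dB, and N units add 10·log₁₀ N, so need 10·log₁₀ N ≥ 11.7.
N ≥ 10^(11.7/10) = 14.791, so N = 15.

15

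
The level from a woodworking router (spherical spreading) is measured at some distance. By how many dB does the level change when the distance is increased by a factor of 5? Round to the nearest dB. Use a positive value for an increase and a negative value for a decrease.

-14 dB

Point-source spreading: ΔL = −20·log₁₀(r₂/r₁).
ΔL = −20·log₁₀(5) = -13.98 dB.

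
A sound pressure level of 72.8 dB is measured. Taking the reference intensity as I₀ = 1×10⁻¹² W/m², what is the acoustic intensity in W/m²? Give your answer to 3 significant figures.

1.91e-05 W/m²

L = 10·log₁₀(I/I₀) ⇒ I = I₀·10^(L/10) = 10⁻¹² × 10^7.28.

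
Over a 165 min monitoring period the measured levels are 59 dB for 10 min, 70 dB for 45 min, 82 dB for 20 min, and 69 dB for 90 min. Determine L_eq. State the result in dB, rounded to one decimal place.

74.2 dB

Weight each interval's intensity by its duration and average over T = 165 min:
Σ tᵢ·10^(Lᵢ/10) = 10·10^(59/10) + 45·10^(70/10) + 20·10^(82/10) + 90·10^(69/10) = 4.343e+09.
L_eq = 10·log₁₀(4.343e+09/165) = 74.20 dB.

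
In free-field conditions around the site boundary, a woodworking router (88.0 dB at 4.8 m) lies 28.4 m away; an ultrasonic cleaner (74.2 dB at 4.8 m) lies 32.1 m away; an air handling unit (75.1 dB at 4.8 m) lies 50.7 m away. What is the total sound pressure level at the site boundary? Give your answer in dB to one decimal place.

First find each source's level at the receiver (point-source: −20·log₁₀(r/r_ref)), then combine on an intensity basis.
woodworking router: 88.0 − 20·log₁₀(28.4/4.8) = 88.0 − 15.44 = 72.56 dB.
ultrasonic cleaner: 74.2 − 20·log₁₀(32.1/4.8) = 74.2 − 16.51 = 57.69 dB.
air handling unit: 75.1 − 20·log₁₀(50.7/4.8) = 75.1 − 20.48 = 54.62 dB.
Σ 10^(L/10) = 1.890e+07 → L_total = 10·log₁₀(1.890e+07) = 72.77 dB.

72.8 dB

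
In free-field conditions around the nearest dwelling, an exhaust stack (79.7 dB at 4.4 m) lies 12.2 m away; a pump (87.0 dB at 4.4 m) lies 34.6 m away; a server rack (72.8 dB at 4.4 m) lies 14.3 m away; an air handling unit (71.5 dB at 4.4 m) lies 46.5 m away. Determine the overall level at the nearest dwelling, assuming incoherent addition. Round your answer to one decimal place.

73.5 dB

Apply inverse-square spreading to bring every level to the receiver, then sum 10^(L/10).
exhaust stack: 79.7 − 20·log₁₀(12.2/4.4) = 79.7 − 8.86 = 70.84 dB.
pump: 87.0 − 20·log₁₀(34.6/4.4) = 87.0 − 17.91 = 69.09 dB.
server rack: 72.8 − 20·log₁₀(14.3/4.4) = 72.8 − 10.24 = 62.56 dB.
air handling unit: 71.5 − 20·log₁₀(46.5/4.4) = 71.5 − 20.48 = 51.02 dB.
Σ 10^(L/10) = 2.217e+07 → L_total = 10·log₁₀(2.217e+07) = 73.46 dB.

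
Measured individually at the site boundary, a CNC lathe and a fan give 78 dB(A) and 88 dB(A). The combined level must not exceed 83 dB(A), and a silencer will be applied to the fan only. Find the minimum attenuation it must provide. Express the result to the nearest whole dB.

7 dB

The untreated sources together contribute 10^(78/10) = 6.310e+07, i.e. 78.00 dB(A).
The limit corresponds to 10^(83/10) = 1.995e+08; subtracting the fixed part leaves 1.364e+08 for the fan, i.e. 81.35 dB(A).
So the fan must be reduced from 88 to 81.35 dB(A): IL = 6.65 dB.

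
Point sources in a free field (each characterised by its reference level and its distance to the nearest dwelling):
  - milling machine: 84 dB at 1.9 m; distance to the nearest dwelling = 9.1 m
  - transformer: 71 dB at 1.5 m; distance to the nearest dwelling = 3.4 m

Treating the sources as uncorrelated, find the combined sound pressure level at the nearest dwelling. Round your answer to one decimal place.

71.3 dB

Propagate each source to the receiver with L = L_ref − 20·log₁₀(r/r_ref), then add intensities.
milling machine: 84 − 20·log₁₀(9.1/1.9) = 84 − 13.61 = 70.39 dB.
transformer: 71 − 20·log₁₀(3.4/1.5) = 71 − 7.11 = 63.89 dB.
Σ 10^(L/10) = 1.340e+07 → L_total = 10·log₁₀(1.340e+07) = 71.27 dB.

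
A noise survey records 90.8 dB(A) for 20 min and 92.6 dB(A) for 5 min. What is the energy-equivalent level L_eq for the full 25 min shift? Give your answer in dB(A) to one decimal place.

91.2 dB(A)

Weight each interval's intensity by its duration and average over T = 25 min:
Σ tᵢ·10^(Lᵢ/10) = 20·10^(90.8/10) + 5·10^(92.6/10) = 3.314e+10.
L_eq = 10·log₁₀(3.314e+10/25) = 91.22 dB(A).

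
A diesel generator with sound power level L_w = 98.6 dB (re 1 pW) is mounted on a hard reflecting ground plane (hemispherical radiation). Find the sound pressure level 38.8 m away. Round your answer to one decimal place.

58.8 dB

L_p = L_w − 10·log₁₀(2π·r²) with r = 38.8 m.
2π·r² = 9459 m², 10·log₁₀ of that is 39.758 dB.
L_p = 98.6 − 39.758 = 58.84 dB.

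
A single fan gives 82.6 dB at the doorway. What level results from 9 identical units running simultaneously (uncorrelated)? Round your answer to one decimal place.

N identical incoherent sources raise the level by 10·log₁₀ N.
L_total = 82.6 + 10·log₁₀(9) = 82.6 + 9.542 = 92.14 dB.

92.1 dB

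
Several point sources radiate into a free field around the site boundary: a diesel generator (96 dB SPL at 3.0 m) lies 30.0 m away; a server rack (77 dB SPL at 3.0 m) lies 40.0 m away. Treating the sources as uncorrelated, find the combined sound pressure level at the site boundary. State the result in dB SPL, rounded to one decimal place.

76.0 dB SPL

First find each source's level at the receiver (point-source: −20·log₁₀(r/r_ref)), then combine on an intensity basis.
diesel generator: 96 − 20·log₁₀(30.0/3.0) = 96 − 20.00 = 76.00 dB SPL.
server rack: 77 − 20·log₁₀(40.0/3.0) = 77 − 22.50 = 54.50 dB SPL.
Σ 10^(L/10) = 4.009e+07 → L_total = 10·log₁₀(4.009e+07) = 76.03 dB SPL.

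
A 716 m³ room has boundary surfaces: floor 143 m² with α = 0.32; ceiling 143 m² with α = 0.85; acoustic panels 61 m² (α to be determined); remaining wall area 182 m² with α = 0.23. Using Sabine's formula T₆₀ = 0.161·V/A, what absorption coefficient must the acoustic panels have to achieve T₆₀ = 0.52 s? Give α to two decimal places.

A = 0.161·V/T₆₀ = 0.161·716/0.52 = 221.68 m² sabins.
Absorption from the other surfaces = 143·0.32 + 143·0.85 + 182·0.23 = 209.17 m², so the acoustic panels must supply 12.51 m² over 61 m².
α = 12.51/61 = 0.205.

0.21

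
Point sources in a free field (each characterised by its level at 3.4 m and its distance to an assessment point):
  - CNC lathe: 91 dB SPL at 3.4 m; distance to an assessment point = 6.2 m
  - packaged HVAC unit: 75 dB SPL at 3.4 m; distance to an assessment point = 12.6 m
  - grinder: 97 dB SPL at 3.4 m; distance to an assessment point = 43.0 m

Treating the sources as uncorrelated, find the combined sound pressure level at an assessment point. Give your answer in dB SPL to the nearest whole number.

First find each source's level at the receiver (point-source: −20·log₁₀(r/r_ref)), then combine on an intensity basis.
CNC lathe: 91 − 20·log₁₀(6.2/3.4) = 91 − 5.22 = 85.78 dB SPL.
packaged HVAC unit: 75 − 20·log₁₀(12.6/3.4) = 75 − 11.38 = 63.62 dB SPL.
grinder: 97 − 20·log₁₀(43.0/3.4) = 97 − 22.04 = 74.96 dB SPL.
Σ 10^(L/10) = 4.122e+08 → L_total = 10·log₁₀(4.122e+08) = 86.15 dB SPL.

86 dB SPL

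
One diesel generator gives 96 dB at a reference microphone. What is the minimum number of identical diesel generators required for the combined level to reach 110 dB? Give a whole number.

26

N identical sources give L₁ + 10·log₁₀ N, so require 10·log₁₀ N ≥ 110 − 96 = 14.0 dB.
N ≥ 10^(14.0/10) = 25.119, so N = 26.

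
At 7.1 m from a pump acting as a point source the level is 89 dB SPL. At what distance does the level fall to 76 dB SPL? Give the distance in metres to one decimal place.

31.7 m

For a point source L₁ − L₂ = 20·log₁₀(r₂/r₁), so r₂ = r₁·10^((L₁−L₂)/20).
r₂ = 7.1·10^((89−76)/20) = 7.1·10^(13.0/20) = 31.71 m.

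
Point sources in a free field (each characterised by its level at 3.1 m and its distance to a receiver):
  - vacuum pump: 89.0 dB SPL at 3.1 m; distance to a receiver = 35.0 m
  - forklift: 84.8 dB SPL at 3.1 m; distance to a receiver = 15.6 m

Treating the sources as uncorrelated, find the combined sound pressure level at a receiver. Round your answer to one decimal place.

72.6 dB SPL

Apply inverse-square spreading to bring every level to the receiver, then sum 10^(L/10).
vacuum pump: 89.0 − 20·log₁₀(35.0/3.1) = 89.0 − 21.05 = 67.95 dB SPL.
forklift: 84.8 − 20·log₁₀(15.6/3.1) = 84.8 − 14.04 = 70.76 dB SPL.
Σ 10^(L/10) = 1.816e+07 → L_total = 10·log₁₀(1.816e+07) = 72.59 dB SPL.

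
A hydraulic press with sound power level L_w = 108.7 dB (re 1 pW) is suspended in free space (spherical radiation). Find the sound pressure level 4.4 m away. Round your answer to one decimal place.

The power spreads over a sphere of area 4π·r², so L_p = L_w − 10·log₁₀(4π·r²).
4π·r² = 243.3 m², 10·log₁₀ of that is 23.861 dB.
L_p = 108.7 − 23.861 = 84.84 dB.

84.8 dB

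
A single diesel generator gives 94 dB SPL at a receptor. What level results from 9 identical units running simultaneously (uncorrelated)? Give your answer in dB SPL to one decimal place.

103.5 dB SPL

L_total = L₁ + 10·log₁₀ N for N identical incoherent sources.
L_total = 94 + 10·log₁₀(9) = 94 + 9.542 = 103.54 dB SPL.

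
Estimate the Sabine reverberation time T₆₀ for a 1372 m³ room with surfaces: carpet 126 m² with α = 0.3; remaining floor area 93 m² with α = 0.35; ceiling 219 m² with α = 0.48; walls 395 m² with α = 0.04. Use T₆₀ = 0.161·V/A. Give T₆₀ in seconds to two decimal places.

1.15 s

A = Σ Sᵢαᵢ = 126·0.3 + 93·0.35 + 219·0.48 + 395·0.04 = 191.27 m².
T₆₀ = 0.161·V/A = 0.161·1372/191.27 = 1.155 s.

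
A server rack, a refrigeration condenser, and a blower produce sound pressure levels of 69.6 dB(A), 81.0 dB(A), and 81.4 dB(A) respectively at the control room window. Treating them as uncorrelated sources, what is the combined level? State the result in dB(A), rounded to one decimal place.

84.4 dB(A)

For uncorrelated sources the intensities add, so convert each level to linear form, sum, and take 10·log₁₀ of the total.
Σ 10^(L/10) = 10^(69.6/10) + 10^(81.0/10) + 10^(81.4/10) = 2.731e+08.
L_total = 10·log₁₀(2.731e+08) = 84.36 dB(A).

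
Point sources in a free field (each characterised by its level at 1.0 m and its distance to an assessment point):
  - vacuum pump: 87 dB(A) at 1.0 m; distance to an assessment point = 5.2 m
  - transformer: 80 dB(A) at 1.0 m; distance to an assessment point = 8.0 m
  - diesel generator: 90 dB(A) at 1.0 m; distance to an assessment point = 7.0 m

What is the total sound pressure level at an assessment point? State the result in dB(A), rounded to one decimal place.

Apply inverse-square spreading to bring every level to the receiver, then sum 10^(L/10).
vacuum pump: 87 − 20·log₁₀(5.2/1.0) = 87 − 14.32 = 72.68 dB(A).
transformer: 80 − 20·log₁₀(8.0/1.0) = 80 − 18.06 = 61.94 dB(A).
diesel generator: 90 − 20·log₁₀(7.0/1.0) = 90 − 16.90 = 73.10 dB(A).
Σ 10^(L/10) = 4.051e+07 → L_total = 10·log₁₀(4.051e+07) = 76.08 dB(A).

76.1 dB(A)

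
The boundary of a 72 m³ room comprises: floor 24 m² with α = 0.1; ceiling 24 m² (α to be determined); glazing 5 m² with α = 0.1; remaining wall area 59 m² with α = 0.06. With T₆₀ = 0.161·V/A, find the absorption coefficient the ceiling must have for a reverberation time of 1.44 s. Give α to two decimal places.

0.07

A = 0.161·V/T₆₀ = 0.161·72/1.44 = 8.05 m² sabins.
Absorption from the other surfaces = 24·0.1 + 5·0.1 + 59·0.06 = 6.44 m², so the ceiling must supply 1.61 m² over 24 m².
α = 1.61/24 = 0.067.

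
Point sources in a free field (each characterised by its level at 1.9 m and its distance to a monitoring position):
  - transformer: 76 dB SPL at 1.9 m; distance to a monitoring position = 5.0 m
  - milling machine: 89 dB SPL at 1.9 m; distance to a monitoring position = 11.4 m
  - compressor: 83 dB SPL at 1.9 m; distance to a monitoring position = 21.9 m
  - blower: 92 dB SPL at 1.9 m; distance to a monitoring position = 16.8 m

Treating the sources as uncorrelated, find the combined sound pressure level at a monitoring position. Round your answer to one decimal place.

Apply inverse-square spreading to bring every level to the receiver, then sum 10^(L/10).
transformer: 76 − 20·log₁₀(5.0/1.9) = 76 − 8.40 = 67.60 dB SPL.
milling machine: 89 − 20·log₁₀(11.4/1.9) = 89 − 15.56 = 73.44 dB SPL.
compressor: 83 − 20·log₁₀(21.9/1.9) = 83 − 21.23 = 61.77 dB SPL.
blower: 92 − 20·log₁₀(16.8/1.9) = 92 − 18.93 = 73.07 dB SPL.
Σ 10^(L/10) = 4.959e+07 → L_total = 10·log₁₀(4.959e+07) = 76.95 dB SPL.

77.0 dB SPL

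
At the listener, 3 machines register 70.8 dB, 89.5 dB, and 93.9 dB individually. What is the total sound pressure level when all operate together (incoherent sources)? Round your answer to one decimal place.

95.3 dB

Incoherent sources combine by intensity addition: L_total = 10·log₁₀(Σ 10^(L_i/10)).
Σ 10^(L/10) = 10^(70.8/10) + 10^(89.5/10) + 10^(93.9/10) = 3.358e+09.
L_total = 10·log₁₀(3.358e+09) = 95.26 dB.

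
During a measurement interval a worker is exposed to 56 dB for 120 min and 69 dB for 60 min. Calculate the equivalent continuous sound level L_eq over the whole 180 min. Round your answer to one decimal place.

Weight each interval's intensity by its duration and average over T = 180 min:
Σ tᵢ·10^(Lᵢ/10) = 120·10^(56/10) + 60·10^(69/10) = 5.244e+08.
L_eq = 10·log₁₀(5.244e+08/180) = 64.64 dB.

64.6 dB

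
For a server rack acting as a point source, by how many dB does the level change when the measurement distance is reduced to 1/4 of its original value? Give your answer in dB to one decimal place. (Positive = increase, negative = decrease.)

Point-source spreading: ΔL = −20·log₁₀(r₂/r₁).
ΔL = −20·log₁₀(0.25) = +12.04 dB.

+12.0 dB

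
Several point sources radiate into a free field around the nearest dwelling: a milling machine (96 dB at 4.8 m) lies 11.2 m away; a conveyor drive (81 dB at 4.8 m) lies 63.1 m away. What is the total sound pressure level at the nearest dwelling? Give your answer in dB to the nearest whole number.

Propagate each source to the receiver with L = L_ref − 20·log₁₀(r/r_ref), then add intensities.
milling machine: 96 − 20·log₁₀(11.2/4.8) = 96 − 7.36 = 88.64 dB.
conveyor drive: 81 − 20·log₁₀(63.1/4.8) = 81 − 22.38 = 58.62 dB.
Σ 10^(L/10) = 7.319e+08 → L_total = 10·log₁₀(7.319e+08) = 88.64 dB.

89 dB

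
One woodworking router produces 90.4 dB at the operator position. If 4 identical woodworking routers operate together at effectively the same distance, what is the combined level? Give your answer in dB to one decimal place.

With 4 equal, uncorrelated contributions the intensity is 4× that of one unit, giving a rise of 10·log₁₀ 4.
L_total = 90.4 + 10·log₁₀(4) = 90.4 + 6.021 = 96.42 dB.

96.4 dB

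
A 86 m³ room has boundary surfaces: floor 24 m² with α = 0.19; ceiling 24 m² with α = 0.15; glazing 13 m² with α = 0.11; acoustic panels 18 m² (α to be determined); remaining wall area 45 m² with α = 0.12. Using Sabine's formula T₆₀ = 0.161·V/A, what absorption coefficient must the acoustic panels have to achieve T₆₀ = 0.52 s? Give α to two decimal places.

From T₆₀ = 0.161·V/A, the target T₆₀ = 0.52 s needs A = 0.161·86/0.52 = 26.63 m².
Absorption from the other surfaces = 24·0.19 + 24·0.15 + 13·0.11 + 45·0.12 = 14.99 m², so the acoustic panels must supply 11.64 m² over 18 m².
α = 11.64/18 = 0.646.

0.65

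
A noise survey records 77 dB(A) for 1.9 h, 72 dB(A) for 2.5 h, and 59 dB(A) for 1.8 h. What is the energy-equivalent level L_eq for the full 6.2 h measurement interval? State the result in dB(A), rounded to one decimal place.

The energy average is taken in the linear domain: L_eq = 10·log₁₀[(Σ tᵢ·10^(Lᵢ/10))/T], T = 6.2 h.
Σ tᵢ·10^(Lᵢ/10) = 1.9·10^(77/10) + 2.5·10^(72/10) + 1.8·10^(59/10) = 1.363e+08.
L_eq = 10·log₁₀(1.363e+08/6.2) = 73.42 dB(A).

73.4 dB(A)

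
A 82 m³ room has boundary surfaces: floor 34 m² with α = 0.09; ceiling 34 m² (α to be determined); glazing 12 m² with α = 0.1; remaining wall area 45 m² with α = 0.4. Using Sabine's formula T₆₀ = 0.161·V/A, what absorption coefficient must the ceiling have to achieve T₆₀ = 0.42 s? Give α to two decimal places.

0.27

Required total absorption A = 0.161·82/0.42 = 31.43 m².
Absorption from the other surfaces = 34·0.09 + 12·0.1 + 45·0.4 = 22.26 m², so the ceiling must supply 9.17 m² over 34 m².
α = 9.17/34 = 0.270.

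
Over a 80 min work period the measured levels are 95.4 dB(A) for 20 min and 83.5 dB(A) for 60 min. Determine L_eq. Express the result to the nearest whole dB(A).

The energy average is taken in the linear domain: L_eq = 10·log₁₀[(Σ tᵢ·10^(Lᵢ/10))/T], T = 80 min.
Σ tᵢ·10^(Lᵢ/10) = 20·10^(95.4/10) + 60·10^(83.5/10) = 8.278e+10.
L_eq = 10·log₁₀(8.278e+10/80) = 90.15 dB(A).

90 dB(A)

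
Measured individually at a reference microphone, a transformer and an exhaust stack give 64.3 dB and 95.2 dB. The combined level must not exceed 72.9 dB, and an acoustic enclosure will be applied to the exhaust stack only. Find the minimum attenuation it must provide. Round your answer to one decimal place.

The untreated sources together contribute 10^(64.3/10) = 2.692e+06, i.e. 64.30 dB.
To meet 72.9 dB overall, the treated exhaust stack may contribute at most 10^(72.9/10) − 2.692e+06 = 1.681e+07, i.e. 72.25 dB.
So the exhaust stack must be reduced from 95.2 to 72.25 dB: IL = 22.95 dB.

22.9 dB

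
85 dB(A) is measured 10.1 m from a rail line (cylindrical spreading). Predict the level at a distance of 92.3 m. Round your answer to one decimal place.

For a line source, L₂ = L₁ − 10·log₁₀(r₂/r₁).
L₂ = 85 − 10·log₁₀(92.3/10.1) = 85 − 9.609 = 75.39 dB(A).

75.4 dB(A)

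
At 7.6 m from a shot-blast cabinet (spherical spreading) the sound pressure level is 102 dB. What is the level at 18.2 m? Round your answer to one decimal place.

Point-source attenuation: ΔL = 20·log₁₀(r₂/r₁) = 20·log₁₀(18.2/7.6) = 7.585 dB.
L₂ = 102 − 20·log₁₀(18.2/7.6) = 102 − 7.585 = 94.41 dB.

94.4 dB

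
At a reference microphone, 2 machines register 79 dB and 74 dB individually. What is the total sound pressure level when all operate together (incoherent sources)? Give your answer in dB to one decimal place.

80.2 dB

Incoherent sources combine by intensity addition: L_total = 10·log₁₀(Σ 10^(L_i/10)).
Σ 10^(L/10) = 10^(79/10) + 10^(74/10) = 1.046e+08.
L_total = 10·log₁₀(1.046e+08) = 80.19 dB.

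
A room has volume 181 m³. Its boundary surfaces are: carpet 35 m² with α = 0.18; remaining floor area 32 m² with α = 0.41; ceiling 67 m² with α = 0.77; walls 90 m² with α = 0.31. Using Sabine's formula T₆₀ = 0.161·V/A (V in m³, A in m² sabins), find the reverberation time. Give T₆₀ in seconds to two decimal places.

0.29 s

A = Σ Sᵢαᵢ = 35·0.18 + 32·0.41 + 67·0.77 + 90·0.31 = 98.91 m².
T₆₀ = 0.161·V/A = 0.161·181/98.91 = 0.295 s.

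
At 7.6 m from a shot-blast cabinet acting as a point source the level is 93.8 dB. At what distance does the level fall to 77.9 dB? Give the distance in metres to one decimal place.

47.4 m

The 15.9 dB drop corresponds to a distance ratio of 10^(15.9/20) for a point source.
r₂ = 7.6·10^((93.8−77.9)/20) = 7.6·10^(15.9/20) = 47.40 m.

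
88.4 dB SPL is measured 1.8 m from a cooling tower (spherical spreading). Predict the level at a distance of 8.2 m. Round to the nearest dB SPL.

75 dB SPL

For a point source, L₂ = L₁ − 20·log₁₀(r₂/r₁).
L₂ = 88.4 − 20·log₁₀(8.2/1.8) = 88.4 − 13.171 = 75.23 dB SPL.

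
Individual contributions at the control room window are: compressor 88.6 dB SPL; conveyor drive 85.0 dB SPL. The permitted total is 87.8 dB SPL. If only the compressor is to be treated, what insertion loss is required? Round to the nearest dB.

Everything except the compressor sums to 10^(85.0/10) = 3.162e+08 in linear terms, 85.00 dB SPL.
The limit corresponds to 10^(87.8/10) = 6.026e+08; subtracting the fixed part leaves 2.863e+08 for the compressor, i.e. 84.57 dB SPL.
So the compressor must be reduced from 88.6 to 84.57 dB SPL: IL = 4.03 dB.

4 dB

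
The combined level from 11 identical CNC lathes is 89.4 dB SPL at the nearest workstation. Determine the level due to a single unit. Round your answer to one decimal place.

79.0 dB SPL

11 equal contributions raise the level by 10·log₁₀ 11 = 10.414 dB, so each unit alone gives 89.4 − 10.414.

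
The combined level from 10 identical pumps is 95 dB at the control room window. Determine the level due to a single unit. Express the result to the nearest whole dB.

For N identical incoherent sources L_total = L₁ + 10·log₁₀ N, so L₁ = 95 − 10·log₁₀(10) = 95 − 10.000.

85 dB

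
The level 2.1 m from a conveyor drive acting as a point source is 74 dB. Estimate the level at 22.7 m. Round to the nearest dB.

Point-source attenuation: ΔL = 20·log₁₀(r₂/r₁) = 20·log₁₀(22.7/2.1) = 20.676 dB.
L₂ = 74 − 20·log₁₀(22.7/2.1) = 74 − 20.676 = 53.32 dB.

53 dB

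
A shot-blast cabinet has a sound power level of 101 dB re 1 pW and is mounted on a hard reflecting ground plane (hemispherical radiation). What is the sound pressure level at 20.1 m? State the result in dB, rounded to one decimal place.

The power spreads over a hemisphere of area 2π·r², so L_p = L_w − 10·log₁₀(2π·r²).
2π·r² = 2538 m², 10·log₁₀ of that is 34.046 dB.
L_p = 101 − 34.046 = 66.95 dB.

67.0 dB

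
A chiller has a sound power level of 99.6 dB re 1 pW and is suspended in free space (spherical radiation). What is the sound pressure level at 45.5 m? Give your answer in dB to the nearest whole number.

L_p = L_w − 10·log₁₀(4π·r²) with r = 45.5 m.
4π·r² = 2.602e+04 m², 10·log₁₀ of that is 44.152 dB.
L_p = 99.6 − 44.152 = 55.45 dB.

55 dB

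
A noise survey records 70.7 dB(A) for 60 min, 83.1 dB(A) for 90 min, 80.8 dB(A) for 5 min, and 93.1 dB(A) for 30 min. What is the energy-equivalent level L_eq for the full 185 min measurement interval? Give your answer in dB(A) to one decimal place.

The energy average is taken in the linear domain: L_eq = 10·log₁₀[(Σ tᵢ·10^(Lᵢ/10))/T], T = 185 min.
Σ tᵢ·10^(Lᵢ/10) = 60·10^(70.7/10) + 90·10^(83.1/10) + 5·10^(80.8/10) + 30·10^(93.1/10) = 8.093e+10.
L_eq = 10·log₁₀(8.093e+10/185) = 86.41 dB(A).

86.4 dB(A)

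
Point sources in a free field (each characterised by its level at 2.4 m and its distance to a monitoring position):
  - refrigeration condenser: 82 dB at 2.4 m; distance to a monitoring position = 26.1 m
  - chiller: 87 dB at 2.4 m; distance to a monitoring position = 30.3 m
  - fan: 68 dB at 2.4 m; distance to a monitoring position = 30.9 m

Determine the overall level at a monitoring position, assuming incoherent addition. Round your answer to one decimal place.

66.6 dB

Propagate each source to the receiver with L = L_ref − 20·log₁₀(r/r_ref), then add intensities.
refrigeration condenser: 82 − 20·log₁₀(26.1/2.4) = 82 − 20.73 = 61.27 dB.
chiller: 87 − 20·log₁₀(30.3/2.4) = 87 − 22.02 = 64.98 dB.
fan: 68 − 20·log₁₀(30.9/2.4) = 68 − 22.19 = 45.81 dB.
Σ 10^(L/10) = 4.523e+06 → L_total = 10·log₁₀(4.523e+06) = 66.55 dB.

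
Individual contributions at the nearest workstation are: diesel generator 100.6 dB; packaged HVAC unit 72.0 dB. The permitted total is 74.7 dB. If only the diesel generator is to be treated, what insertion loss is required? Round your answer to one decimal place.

Fixed contribution from the other source: Σ 10^(L/10) = 10^(72.0/10) = 1.585e+07 (72.00 dB).
The limit corresponds to 10^(74.7/10) = 2.951e+07; subtracting the fixed part leaves 1.366e+07 for the diesel generator, i.e. 71.36 dB.
So the diesel generator must be reduced from 100.6 to 71.36 dB: IL = 29.24 dB.

29.2 dB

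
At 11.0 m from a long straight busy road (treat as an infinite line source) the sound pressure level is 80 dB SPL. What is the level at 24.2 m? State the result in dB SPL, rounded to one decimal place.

Line-source attenuation: ΔL = 10·log₁₀(r₂/r₁) = 10·log₁₀(24.2/11.0) = 3.424 dB.
L₂ = 80 − 10·log₁₀(24.2/11.0) = 80 − 3.424 = 76.58 dB SPL.

76.6 dB SPL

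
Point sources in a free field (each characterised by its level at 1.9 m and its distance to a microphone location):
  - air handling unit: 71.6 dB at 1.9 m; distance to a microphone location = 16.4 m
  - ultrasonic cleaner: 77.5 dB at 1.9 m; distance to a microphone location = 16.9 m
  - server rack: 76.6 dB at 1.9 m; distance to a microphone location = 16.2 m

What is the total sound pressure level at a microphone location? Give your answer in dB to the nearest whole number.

First find each source's level at the receiver (point-source: −20·log₁₀(r/r_ref)), then combine on an intensity basis.
air handling unit: 71.6 − 20·log₁₀(16.4/1.9) = 71.6 − 18.72 = 52.88 dB.
ultrasonic cleaner: 77.5 − 20·log₁₀(16.9/1.9) = 77.5 − 18.98 = 58.52 dB.
server rack: 76.6 − 20·log₁₀(16.2/1.9) = 76.6 − 18.62 = 57.98 dB.
Σ 10^(L/10) = 1.534e+06 → L_total = 10·log₁₀(1.534e+06) = 61.86 dB.

62 dB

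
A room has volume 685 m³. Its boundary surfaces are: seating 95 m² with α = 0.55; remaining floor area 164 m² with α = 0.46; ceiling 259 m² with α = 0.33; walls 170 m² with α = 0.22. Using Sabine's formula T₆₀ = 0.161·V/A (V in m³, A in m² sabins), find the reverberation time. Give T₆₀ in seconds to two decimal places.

Total absorption A = 95·0.55 + 164·0.46 + 259·0.33 + 170·0.22 = 250.56 m² sabins.
T₆₀ = 0.161·V/A = 0.161·685/250.56 = 0.440 s.

0.44 s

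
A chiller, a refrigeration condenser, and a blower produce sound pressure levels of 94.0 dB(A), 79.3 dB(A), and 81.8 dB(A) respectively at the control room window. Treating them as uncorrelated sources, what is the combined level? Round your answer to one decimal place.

Incoherent sources combine by intensity addition: L_total = 10·log₁₀(Σ 10^(L_i/10)).
Σ 10^(L/10) = 10^(94.0/10) + 10^(79.3/10) + 10^(81.8/10) = 2.748e+09.
L_total = 10·log₁₀(2.748e+09) = 94.39 dB(A).

94.4 dB(A)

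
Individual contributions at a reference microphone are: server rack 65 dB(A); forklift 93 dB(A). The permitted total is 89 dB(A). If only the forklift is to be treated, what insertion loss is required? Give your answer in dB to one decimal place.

4.0 dB

The untreated sources together contribute 10^(65/10) = 3.162e+06, i.e. 65.00 dB(A).
To meet 89 dB(A) overall, the treated forklift may contribute at most 10^(89/10) − 3.162e+06 = 7.912e+08, i.e. 88.98 dB(A).
So the forklift must be reduced from 93 to 88.98 dB(A): IL = 4.02 dB.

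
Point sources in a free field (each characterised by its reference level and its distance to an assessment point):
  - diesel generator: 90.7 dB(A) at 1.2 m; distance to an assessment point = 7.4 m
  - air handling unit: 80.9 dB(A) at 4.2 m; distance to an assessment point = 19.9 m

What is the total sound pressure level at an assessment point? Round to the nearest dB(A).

76 dB(A)

Apply inverse-square spreading to bring every level to the receiver, then sum 10^(L/10).
diesel generator: 90.7 − 20·log₁₀(7.4/1.2) = 90.7 − 15.80 = 74.90 dB(A).
air handling unit: 80.9 − 20·log₁₀(19.9/4.2) = 80.9 − 13.51 = 67.39 dB(A).
Σ 10^(L/10) = 3.638e+07 → L_total = 10·log₁₀(3.638e+07) = 75.61 dB(A).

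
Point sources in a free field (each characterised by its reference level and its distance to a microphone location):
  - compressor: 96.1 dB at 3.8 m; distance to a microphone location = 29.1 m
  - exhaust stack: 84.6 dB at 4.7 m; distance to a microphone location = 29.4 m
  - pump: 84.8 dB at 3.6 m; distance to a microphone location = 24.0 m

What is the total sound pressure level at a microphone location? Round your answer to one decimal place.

79.2 dB

First find each source's level at the receiver (point-source: −20·log₁₀(r/r_ref)), then combine on an intensity basis.
compressor: 96.1 − 20·log₁₀(29.1/3.8) = 96.1 − 17.68 = 78.42 dB.
exhaust stack: 84.6 − 20·log₁₀(29.4/4.7) = 84.6 − 15.92 = 68.68 dB.
pump: 84.8 − 20·log₁₀(24.0/3.6) = 84.8 − 16.48 = 68.32 dB.
Σ 10^(L/10) = 8.363e+07 → L_total = 10·log₁₀(8.363e+07) = 79.22 dB.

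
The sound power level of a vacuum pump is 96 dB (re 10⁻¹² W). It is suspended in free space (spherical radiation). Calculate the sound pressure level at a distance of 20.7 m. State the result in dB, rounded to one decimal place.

58.7 dB

L_p = L_w − 10·log₁₀(4π·r²) with r = 20.7 m.
4π·r² = 5385 m², 10·log₁₀ of that is 37.312 dB.
L_p = 96 − 37.312 = 58.69 dB.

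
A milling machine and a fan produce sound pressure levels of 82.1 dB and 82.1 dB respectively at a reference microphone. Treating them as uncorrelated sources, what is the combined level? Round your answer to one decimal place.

For uncorrelated sources the intensities add, so convert each level to linear form, sum, and take 10·log₁₀ of the total.
Σ 10^(L/10) = 10^(82.1/10) + 10^(82.1/10) = 3.244e+08.
L_total = 10·log₁₀(3.244e+08) = 85.11 dB.

85.1 dB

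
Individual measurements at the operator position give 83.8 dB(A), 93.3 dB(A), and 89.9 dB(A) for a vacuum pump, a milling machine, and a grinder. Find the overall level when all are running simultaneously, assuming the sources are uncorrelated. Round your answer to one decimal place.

For uncorrelated sources the intensities add, so convert each level to linear form, sum, and take 10·log₁₀ of the total.
Σ 10^(L/10) = 10^(83.8/10) + 10^(93.3/10) + 10^(89.9/10) = 3.355e+09.
L_total = 10·log₁₀(3.355e+09) = 95.26 dB(A).

95.3 dB(A)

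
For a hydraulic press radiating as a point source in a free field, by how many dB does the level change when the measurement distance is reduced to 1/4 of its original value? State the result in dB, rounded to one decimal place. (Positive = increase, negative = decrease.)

With spherical spreading the level changes by −20·log₁₀(r₂/r₁).
ΔL = −20·log₁₀(0.25) = +12.04 dB.

+12.0 dB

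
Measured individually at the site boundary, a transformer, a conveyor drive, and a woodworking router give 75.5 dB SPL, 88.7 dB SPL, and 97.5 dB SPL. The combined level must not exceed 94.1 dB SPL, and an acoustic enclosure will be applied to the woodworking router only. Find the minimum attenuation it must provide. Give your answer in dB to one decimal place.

The untreated sources together contribute 10^(75.5/10) + 10^(88.7/10) = 7.768e+08, i.e. 88.90 dB SPL.
To meet 94.1 dB SPL overall, the treated woodworking router may contribute at most 10^(94.1/10) − 7.768e+08 = 1.794e+09, i.e. 92.54 dB SPL.
Required insertion loss = 97.5 − 92.54 = 4.96 dB.

5.0 dB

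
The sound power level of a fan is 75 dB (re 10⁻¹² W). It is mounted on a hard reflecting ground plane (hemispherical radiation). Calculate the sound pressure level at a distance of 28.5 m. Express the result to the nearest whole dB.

38 dB

L_p = L_w − 10·log₁₀(2π·r²) with r = 28.5 m.
2π·r² = 5104 m², 10·log₁₀ of that is 37.079 dB.
L_p = 75 − 37.079 = 37.92 dB.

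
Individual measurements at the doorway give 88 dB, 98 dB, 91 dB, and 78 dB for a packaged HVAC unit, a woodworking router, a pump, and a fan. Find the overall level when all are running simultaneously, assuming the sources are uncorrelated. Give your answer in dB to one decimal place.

99.2 dB

Incoherent sources combine by intensity addition: L_total = 10·log₁₀(Σ 10^(L_i/10)).
Σ 10^(L/10) = 10^(88/10) + 10^(98/10) + 10^(91/10) + 10^(78/10) = 8.263e+09.
L_total = 10·log₁₀(8.263e+09) = 99.17 dB.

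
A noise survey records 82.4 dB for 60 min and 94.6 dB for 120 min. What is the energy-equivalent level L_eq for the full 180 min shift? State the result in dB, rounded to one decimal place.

L_eq = 10·log₁₀[(1/T)·Σ tᵢ·10^(Lᵢ/10)] with T = 180 min.
Σ tᵢ·10^(Lᵢ/10) = 60·10^(82.4/10) + 120·10^(94.6/10) = 3.565e+11.
L_eq = 10·log₁₀(3.565e+11/180) = 92.97 dB.

93.0 dB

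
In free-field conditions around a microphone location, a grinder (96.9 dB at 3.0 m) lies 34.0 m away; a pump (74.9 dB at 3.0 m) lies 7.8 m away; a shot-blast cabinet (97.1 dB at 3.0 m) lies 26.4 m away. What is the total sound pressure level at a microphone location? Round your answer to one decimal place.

Propagate each source to the receiver with L = L_ref − 20·log₁₀(r/r_ref), then add intensities.
grinder: 96.9 − 20·log₁₀(34.0/3.0) = 96.9 − 21.09 = 75.81 dB.
pump: 74.9 − 20·log₁₀(7.8/3.0) = 74.9 − 8.30 = 66.60 dB.
shot-blast cabinet: 97.1 − 20·log₁₀(26.4/3.0) = 97.1 − 18.89 = 78.21 dB.
Σ 10^(L/10) = 1.089e+08 → L_total = 10·log₁₀(1.089e+08) = 80.37 dB.

80.4 dB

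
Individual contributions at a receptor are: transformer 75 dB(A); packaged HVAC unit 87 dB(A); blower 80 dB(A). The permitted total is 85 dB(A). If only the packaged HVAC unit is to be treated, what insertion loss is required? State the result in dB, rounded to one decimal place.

Everything except the packaged HVAC unit sums to 10^(75/10) + 10^(80/10) = 1.316e+08 in linear terms, 81.19 dB(A).
The limit corresponds to 10^(85/10) = 3.162e+08; subtracting the fixed part leaves 1.846e+08 for the packaged HVAC unit, i.e. 82.66 dB(A).
So the packaged HVAC unit must be reduced from 87 to 82.66 dB(A): IL = 4.34 dB.

4.3 dB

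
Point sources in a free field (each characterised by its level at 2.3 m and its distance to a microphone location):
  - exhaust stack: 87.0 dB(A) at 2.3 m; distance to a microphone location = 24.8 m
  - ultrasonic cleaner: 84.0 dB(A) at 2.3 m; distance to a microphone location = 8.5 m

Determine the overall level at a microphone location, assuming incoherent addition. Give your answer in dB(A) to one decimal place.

Propagate each source to the receiver with L = L_ref − 20·log₁₀(r/r_ref), then add intensities.
exhaust stack: 87.0 − 20·log₁₀(24.8/2.3) = 87.0 − 20.65 = 66.35 dB(A).
ultrasonic cleaner: 84.0 − 20·log₁₀(8.5/2.3) = 84.0 − 11.35 = 72.65 dB(A).
Σ 10^(L/10) = 2.270e+07 → L_total = 10·log₁₀(2.270e+07) = 73.56 dB(A).

73.6 dB(A)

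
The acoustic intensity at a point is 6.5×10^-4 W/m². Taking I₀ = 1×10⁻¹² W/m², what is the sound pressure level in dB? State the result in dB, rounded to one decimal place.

I/I₀ = 6.5×10^-4/10⁻¹² = 6.5×10^8, and L = 10·log₁₀(I/I₀).
L = 10·(0.8129 + 8) = 88.13 dB.

88.1 dB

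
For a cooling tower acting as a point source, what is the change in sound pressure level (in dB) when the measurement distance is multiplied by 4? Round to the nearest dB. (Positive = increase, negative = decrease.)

A point source loses 6 dB per doubling of distance; generally ΔL = −20·log₁₀(r₂/r₁).
ΔL = −20·log₁₀(4) = -12.04 dB.

-12 dB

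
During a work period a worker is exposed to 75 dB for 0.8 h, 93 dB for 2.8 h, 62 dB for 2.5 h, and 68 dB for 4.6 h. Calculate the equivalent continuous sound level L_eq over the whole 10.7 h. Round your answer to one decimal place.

87.2 dB

The energy average is taken in the linear domain: L_eq = 10·log₁₀[(Σ tᵢ·10^(Lᵢ/10))/T], T = 10.7 h.
Σ tᵢ·10^(Lᵢ/10) = 0.8·10^(75/10) + 2.8·10^(93/10) + 2.5·10^(62/10) + 4.6·10^(68/10) = 5.645e+09.
L_eq = 10·log₁₀(5.645e+09/10.7) = 87.22 dB.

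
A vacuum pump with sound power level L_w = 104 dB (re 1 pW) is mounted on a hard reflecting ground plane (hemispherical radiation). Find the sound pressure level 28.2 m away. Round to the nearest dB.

67 dB

Free-field hemispherical radiation: L_p = L_w − 10·log₁₀(2π·r²), r = 28.2 m.
2π·r² = 4997 m², 10·log₁₀ of that is 36.987 dB.
L_p = 104 − 36.987 = 67.01 dB.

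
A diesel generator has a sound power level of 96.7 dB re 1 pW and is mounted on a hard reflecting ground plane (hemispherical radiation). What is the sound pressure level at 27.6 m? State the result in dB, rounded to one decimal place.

The power spreads over a hemisphere of area 2π·r², so L_p = L_w − 10·log₁₀(2π·r²).
2π·r² = 4786 m², 10·log₁₀ of that is 36.800 dB.
L_p = 96.7 − 36.800 = 59.90 dB.

59.9 dB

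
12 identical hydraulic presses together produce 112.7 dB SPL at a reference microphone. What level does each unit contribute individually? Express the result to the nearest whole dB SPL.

102 dB SPL

12 equal contributions raise the level by 10·log₁₀ 12 = 10.792 dB, so each unit alone gives 112.7 − 10.792.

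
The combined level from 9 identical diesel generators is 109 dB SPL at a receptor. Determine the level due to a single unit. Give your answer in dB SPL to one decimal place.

99.5 dB SPL

For N identical incoherent sources L_total = L₁ + 10·log₁₀ N, so L₁ = 109 − 10·log₁₀(9) = 109 − 9.542.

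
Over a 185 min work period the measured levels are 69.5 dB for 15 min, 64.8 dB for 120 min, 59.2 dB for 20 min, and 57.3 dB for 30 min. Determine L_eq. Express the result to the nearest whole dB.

Weight each interval's intensity by its duration and average over T = 185 min:
Σ tᵢ·10^(Lᵢ/10) = 15·10^(69.5/10) + 120·10^(64.8/10) + 20·10^(59.2/10) + 30·10^(57.3/10) = 5.288e+08.
L_eq = 10·log₁₀(5.288e+08/185) = 64.56 dB.

65 dB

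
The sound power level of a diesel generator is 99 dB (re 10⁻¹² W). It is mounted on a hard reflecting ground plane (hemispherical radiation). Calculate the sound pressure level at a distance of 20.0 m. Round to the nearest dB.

65 dB

The power spreads over a hemisphere of area 2π·r², so L_p = L_w − 10·log₁₀(2π·r²).
2π·r² = 2513 m², 10·log₁₀ of that is 34.002 dB.
L_p = 99 − 34.002 = 65.00 dB.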